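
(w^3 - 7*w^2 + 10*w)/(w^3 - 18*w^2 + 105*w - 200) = w*(w - 2)/(w^2 - 13*w + 40)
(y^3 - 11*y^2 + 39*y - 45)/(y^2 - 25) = (y^2 - 6*y + 9)/(y + 5)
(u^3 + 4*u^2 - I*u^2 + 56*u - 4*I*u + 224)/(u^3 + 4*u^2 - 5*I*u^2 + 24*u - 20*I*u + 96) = (u + 7*I)/(u + 3*I)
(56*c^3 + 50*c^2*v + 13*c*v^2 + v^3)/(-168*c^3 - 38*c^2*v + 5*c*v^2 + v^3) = (2*c + v)/(-6*c + v)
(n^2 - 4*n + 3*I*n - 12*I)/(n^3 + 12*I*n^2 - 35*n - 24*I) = (n - 4)/(n^2 + 9*I*n - 8)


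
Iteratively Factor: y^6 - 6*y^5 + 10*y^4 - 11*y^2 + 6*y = (y - 3)*(y^5 - 3*y^4 + y^3 + 3*y^2 - 2*y) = (y - 3)*(y - 1)*(y^4 - 2*y^3 - y^2 + 2*y) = y*(y - 3)*(y - 1)*(y^3 - 2*y^2 - y + 2) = y*(y - 3)*(y - 2)*(y - 1)*(y^2 - 1) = y*(y - 3)*(y - 2)*(y - 1)^2*(y + 1)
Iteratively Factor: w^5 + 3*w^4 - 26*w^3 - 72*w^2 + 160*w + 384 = (w - 4)*(w^4 + 7*w^3 + 2*w^2 - 64*w - 96) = (w - 4)*(w + 4)*(w^3 + 3*w^2 - 10*w - 24) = (w - 4)*(w - 3)*(w + 4)*(w^2 + 6*w + 8) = (w - 4)*(w - 3)*(w + 4)^2*(w + 2)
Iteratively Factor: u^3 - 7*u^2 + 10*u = (u - 2)*(u^2 - 5*u) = u*(u - 2)*(u - 5)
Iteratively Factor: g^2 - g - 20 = (g - 5)*(g + 4)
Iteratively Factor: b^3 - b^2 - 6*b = (b)*(b^2 - b - 6) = b*(b - 3)*(b + 2)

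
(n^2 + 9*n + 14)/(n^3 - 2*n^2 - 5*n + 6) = (n + 7)/(n^2 - 4*n + 3)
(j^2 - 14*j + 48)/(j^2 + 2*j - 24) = (j^2 - 14*j + 48)/(j^2 + 2*j - 24)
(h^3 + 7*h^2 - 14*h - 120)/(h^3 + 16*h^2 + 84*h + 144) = (h^2 + h - 20)/(h^2 + 10*h + 24)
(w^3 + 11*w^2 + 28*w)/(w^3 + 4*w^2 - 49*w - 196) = w/(w - 7)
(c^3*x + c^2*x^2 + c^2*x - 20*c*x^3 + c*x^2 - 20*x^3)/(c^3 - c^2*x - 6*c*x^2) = x*(-c^3 - c^2*x - c^2 + 20*c*x^2 - c*x + 20*x^2)/(c*(-c^2 + c*x + 6*x^2))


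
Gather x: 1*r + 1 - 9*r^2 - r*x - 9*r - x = -9*r^2 - 8*r + x*(-r - 1) + 1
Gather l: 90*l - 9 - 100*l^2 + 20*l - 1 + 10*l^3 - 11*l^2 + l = 10*l^3 - 111*l^2 + 111*l - 10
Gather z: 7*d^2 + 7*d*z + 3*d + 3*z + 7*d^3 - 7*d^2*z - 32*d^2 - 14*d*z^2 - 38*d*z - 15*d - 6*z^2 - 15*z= 7*d^3 - 25*d^2 - 12*d + z^2*(-14*d - 6) + z*(-7*d^2 - 31*d - 12)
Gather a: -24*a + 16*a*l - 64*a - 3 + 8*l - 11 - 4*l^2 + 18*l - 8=a*(16*l - 88) - 4*l^2 + 26*l - 22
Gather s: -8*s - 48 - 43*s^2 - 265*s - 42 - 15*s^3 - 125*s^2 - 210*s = -15*s^3 - 168*s^2 - 483*s - 90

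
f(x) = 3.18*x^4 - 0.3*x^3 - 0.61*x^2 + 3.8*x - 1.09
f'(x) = 12.72*x^3 - 0.9*x^2 - 1.22*x + 3.8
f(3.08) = 282.24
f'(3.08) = 363.16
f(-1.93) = 35.58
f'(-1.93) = -88.64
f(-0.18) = -1.79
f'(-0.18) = 3.92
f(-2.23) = 69.37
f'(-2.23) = -139.01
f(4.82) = 1685.85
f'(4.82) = 1401.40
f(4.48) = 1257.69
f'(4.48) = 1123.99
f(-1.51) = 9.35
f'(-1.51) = -40.20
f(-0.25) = -2.06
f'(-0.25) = 3.85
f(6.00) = 4056.23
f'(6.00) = 2711.60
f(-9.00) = 20997.98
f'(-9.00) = -9331.00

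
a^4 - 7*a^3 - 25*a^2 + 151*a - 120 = (a - 8)*(a - 3)*(a - 1)*(a + 5)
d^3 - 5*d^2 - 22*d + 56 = (d - 7)*(d - 2)*(d + 4)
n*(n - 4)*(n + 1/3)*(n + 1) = n^4 - 8*n^3/3 - 5*n^2 - 4*n/3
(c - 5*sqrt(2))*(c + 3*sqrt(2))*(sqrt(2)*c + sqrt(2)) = sqrt(2)*c^3 - 4*c^2 + sqrt(2)*c^2 - 30*sqrt(2)*c - 4*c - 30*sqrt(2)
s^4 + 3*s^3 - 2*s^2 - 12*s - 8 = (s - 2)*(s + 1)*(s + 2)^2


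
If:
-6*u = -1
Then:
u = 1/6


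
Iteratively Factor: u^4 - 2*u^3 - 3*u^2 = (u)*(u^3 - 2*u^2 - 3*u) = u*(u + 1)*(u^2 - 3*u) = u*(u - 3)*(u + 1)*(u)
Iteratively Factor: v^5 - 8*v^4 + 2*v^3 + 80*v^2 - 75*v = (v - 5)*(v^4 - 3*v^3 - 13*v^2 + 15*v) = v*(v - 5)*(v^3 - 3*v^2 - 13*v + 15) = v*(v - 5)*(v + 3)*(v^2 - 6*v + 5) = v*(v - 5)^2*(v + 3)*(v - 1)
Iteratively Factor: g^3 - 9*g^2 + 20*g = (g - 5)*(g^2 - 4*g) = g*(g - 5)*(g - 4)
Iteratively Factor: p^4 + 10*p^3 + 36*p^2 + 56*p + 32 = (p + 2)*(p^3 + 8*p^2 + 20*p + 16) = (p + 2)^2*(p^2 + 6*p + 8) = (p + 2)^2*(p + 4)*(p + 2)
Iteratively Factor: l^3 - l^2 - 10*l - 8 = (l + 1)*(l^2 - 2*l - 8) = (l + 1)*(l + 2)*(l - 4)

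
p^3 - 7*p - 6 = (p - 3)*(p + 1)*(p + 2)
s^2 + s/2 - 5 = (s - 2)*(s + 5/2)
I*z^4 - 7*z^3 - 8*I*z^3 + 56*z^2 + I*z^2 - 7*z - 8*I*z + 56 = (z - 8)*(z + I)*(z + 7*I)*(I*z + 1)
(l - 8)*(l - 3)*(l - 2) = l^3 - 13*l^2 + 46*l - 48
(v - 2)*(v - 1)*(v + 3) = v^3 - 7*v + 6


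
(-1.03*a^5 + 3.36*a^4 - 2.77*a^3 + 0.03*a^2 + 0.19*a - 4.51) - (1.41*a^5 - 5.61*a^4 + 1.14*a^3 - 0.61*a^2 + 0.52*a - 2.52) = -2.44*a^5 + 8.97*a^4 - 3.91*a^3 + 0.64*a^2 - 0.33*a - 1.99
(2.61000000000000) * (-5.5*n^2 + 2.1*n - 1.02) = -14.355*n^2 + 5.481*n - 2.6622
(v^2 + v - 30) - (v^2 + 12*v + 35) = -11*v - 65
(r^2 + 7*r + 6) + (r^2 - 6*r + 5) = 2*r^2 + r + 11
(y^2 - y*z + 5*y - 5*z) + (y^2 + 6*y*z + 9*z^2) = 2*y^2 + 5*y*z + 5*y + 9*z^2 - 5*z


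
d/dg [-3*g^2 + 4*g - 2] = 4 - 6*g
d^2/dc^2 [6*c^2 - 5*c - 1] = 12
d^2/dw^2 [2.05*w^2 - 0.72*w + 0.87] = 4.10000000000000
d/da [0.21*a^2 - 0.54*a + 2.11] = 0.42*a - 0.54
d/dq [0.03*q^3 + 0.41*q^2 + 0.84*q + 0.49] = 0.09*q^2 + 0.82*q + 0.84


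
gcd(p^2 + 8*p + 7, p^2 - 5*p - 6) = p + 1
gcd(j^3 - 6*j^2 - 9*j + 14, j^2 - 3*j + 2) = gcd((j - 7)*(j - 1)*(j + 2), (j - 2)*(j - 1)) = j - 1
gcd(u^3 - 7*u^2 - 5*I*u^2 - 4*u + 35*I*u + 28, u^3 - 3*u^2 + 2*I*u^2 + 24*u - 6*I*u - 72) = u - 4*I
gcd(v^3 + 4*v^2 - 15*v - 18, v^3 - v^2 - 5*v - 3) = v^2 - 2*v - 3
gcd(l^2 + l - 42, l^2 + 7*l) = l + 7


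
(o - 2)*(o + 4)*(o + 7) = o^3 + 9*o^2 + 6*o - 56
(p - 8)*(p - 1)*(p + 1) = p^3 - 8*p^2 - p + 8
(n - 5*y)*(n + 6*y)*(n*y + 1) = n^3*y + n^2*y^2 + n^2 - 30*n*y^3 + n*y - 30*y^2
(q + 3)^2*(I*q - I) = I*q^3 + 5*I*q^2 + 3*I*q - 9*I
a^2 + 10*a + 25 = (a + 5)^2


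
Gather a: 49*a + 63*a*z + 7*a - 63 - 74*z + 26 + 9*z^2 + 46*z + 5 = a*(63*z + 56) + 9*z^2 - 28*z - 32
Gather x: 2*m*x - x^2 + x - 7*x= -x^2 + x*(2*m - 6)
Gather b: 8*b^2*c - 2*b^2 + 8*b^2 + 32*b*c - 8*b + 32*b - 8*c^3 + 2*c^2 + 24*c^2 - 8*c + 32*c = b^2*(8*c + 6) + b*(32*c + 24) - 8*c^3 + 26*c^2 + 24*c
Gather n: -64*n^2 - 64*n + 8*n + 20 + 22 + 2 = -64*n^2 - 56*n + 44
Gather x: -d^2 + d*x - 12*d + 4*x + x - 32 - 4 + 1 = -d^2 - 12*d + x*(d + 5) - 35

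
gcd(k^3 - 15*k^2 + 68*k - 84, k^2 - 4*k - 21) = k - 7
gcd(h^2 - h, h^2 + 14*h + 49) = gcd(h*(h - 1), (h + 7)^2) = 1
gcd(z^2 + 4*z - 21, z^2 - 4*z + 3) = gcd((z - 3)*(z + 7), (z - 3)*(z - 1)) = z - 3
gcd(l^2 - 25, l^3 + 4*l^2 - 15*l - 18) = 1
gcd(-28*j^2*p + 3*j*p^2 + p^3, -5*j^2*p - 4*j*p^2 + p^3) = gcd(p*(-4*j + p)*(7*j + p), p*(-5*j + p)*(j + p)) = p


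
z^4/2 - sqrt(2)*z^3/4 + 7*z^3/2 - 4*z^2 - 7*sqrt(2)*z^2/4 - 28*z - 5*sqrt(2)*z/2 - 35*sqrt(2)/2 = (z/2 + sqrt(2)/2)*(z + 7)*(z - 5*sqrt(2)/2)*(z + sqrt(2))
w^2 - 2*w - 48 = (w - 8)*(w + 6)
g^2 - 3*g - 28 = (g - 7)*(g + 4)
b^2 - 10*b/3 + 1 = (b - 3)*(b - 1/3)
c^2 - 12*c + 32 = (c - 8)*(c - 4)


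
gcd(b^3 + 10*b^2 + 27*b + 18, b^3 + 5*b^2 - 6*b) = b + 6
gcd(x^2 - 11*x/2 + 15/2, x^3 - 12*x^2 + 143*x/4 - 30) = x - 5/2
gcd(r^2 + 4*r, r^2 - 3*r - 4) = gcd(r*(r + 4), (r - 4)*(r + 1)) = 1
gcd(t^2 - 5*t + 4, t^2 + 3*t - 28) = t - 4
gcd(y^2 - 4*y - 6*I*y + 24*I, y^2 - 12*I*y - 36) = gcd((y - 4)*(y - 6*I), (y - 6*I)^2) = y - 6*I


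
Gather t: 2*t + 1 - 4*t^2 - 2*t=1 - 4*t^2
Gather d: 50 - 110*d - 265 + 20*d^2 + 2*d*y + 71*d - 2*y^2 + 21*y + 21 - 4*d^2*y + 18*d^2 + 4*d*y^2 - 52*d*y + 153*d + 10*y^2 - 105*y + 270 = d^2*(38 - 4*y) + d*(4*y^2 - 50*y + 114) + 8*y^2 - 84*y + 76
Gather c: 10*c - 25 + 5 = 10*c - 20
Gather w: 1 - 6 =-5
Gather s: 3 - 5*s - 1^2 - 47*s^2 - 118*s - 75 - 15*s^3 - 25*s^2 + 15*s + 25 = -15*s^3 - 72*s^2 - 108*s - 48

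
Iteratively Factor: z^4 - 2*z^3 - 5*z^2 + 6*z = (z)*(z^3 - 2*z^2 - 5*z + 6) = z*(z + 2)*(z^2 - 4*z + 3) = z*(z - 3)*(z + 2)*(z - 1)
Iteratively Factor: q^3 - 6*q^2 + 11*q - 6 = (q - 2)*(q^2 - 4*q + 3) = (q - 2)*(q - 1)*(q - 3)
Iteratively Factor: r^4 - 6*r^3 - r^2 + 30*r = (r)*(r^3 - 6*r^2 - r + 30) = r*(r - 3)*(r^2 - 3*r - 10) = r*(r - 3)*(r + 2)*(r - 5)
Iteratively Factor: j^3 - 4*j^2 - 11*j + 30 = (j - 2)*(j^2 - 2*j - 15) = (j - 5)*(j - 2)*(j + 3)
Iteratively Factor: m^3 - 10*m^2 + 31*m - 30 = (m - 3)*(m^2 - 7*m + 10) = (m - 3)*(m - 2)*(m - 5)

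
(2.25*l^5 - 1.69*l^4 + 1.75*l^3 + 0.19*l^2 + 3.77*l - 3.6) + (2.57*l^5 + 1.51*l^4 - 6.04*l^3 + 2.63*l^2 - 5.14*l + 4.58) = 4.82*l^5 - 0.18*l^4 - 4.29*l^3 + 2.82*l^2 - 1.37*l + 0.98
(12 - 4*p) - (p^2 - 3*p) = -p^2 - p + 12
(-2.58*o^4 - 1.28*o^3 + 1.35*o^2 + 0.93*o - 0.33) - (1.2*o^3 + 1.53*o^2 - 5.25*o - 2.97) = -2.58*o^4 - 2.48*o^3 - 0.18*o^2 + 6.18*o + 2.64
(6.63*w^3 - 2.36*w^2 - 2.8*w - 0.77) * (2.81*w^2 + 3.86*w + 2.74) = 18.6303*w^5 + 18.9602*w^4 + 1.1886*w^3 - 19.4381*w^2 - 10.6442*w - 2.1098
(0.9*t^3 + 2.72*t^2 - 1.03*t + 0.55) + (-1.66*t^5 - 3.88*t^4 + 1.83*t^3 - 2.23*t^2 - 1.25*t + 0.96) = -1.66*t^5 - 3.88*t^4 + 2.73*t^3 + 0.49*t^2 - 2.28*t + 1.51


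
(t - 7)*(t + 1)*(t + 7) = t^3 + t^2 - 49*t - 49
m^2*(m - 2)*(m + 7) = m^4 + 5*m^3 - 14*m^2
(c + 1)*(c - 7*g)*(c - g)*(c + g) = c^4 - 7*c^3*g + c^3 - c^2*g^2 - 7*c^2*g + 7*c*g^3 - c*g^2 + 7*g^3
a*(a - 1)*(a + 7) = a^3 + 6*a^2 - 7*a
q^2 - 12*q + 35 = (q - 7)*(q - 5)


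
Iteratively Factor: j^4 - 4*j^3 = (j)*(j^3 - 4*j^2) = j^2*(j^2 - 4*j) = j^2*(j - 4)*(j)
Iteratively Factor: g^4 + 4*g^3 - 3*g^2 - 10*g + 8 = (g + 2)*(g^3 + 2*g^2 - 7*g + 4) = (g - 1)*(g + 2)*(g^2 + 3*g - 4) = (g - 1)^2*(g + 2)*(g + 4)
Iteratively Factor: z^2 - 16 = (z - 4)*(z + 4)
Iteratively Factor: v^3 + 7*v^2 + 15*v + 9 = (v + 3)*(v^2 + 4*v + 3) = (v + 3)^2*(v + 1)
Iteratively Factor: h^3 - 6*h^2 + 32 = (h + 2)*(h^2 - 8*h + 16) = (h - 4)*(h + 2)*(h - 4)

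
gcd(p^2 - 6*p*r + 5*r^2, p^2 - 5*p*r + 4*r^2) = p - r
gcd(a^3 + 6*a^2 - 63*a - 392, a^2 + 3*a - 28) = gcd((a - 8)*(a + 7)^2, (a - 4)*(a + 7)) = a + 7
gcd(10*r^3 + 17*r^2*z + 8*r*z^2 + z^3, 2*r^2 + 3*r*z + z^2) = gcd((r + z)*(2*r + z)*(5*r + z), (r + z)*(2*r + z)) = 2*r^2 + 3*r*z + z^2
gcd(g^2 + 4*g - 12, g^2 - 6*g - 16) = 1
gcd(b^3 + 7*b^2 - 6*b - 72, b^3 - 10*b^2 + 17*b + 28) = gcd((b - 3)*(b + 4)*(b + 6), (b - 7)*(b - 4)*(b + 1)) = 1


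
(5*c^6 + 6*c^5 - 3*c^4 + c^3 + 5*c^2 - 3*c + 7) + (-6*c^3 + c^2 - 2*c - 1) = 5*c^6 + 6*c^5 - 3*c^4 - 5*c^3 + 6*c^2 - 5*c + 6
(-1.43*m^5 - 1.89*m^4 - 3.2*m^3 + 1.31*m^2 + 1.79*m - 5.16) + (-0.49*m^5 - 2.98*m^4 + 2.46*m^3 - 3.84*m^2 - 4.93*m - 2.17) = -1.92*m^5 - 4.87*m^4 - 0.74*m^3 - 2.53*m^2 - 3.14*m - 7.33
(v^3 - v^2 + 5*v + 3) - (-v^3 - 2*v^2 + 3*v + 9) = 2*v^3 + v^2 + 2*v - 6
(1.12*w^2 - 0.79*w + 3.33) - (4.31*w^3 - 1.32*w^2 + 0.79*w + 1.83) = -4.31*w^3 + 2.44*w^2 - 1.58*w + 1.5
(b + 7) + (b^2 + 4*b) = b^2 + 5*b + 7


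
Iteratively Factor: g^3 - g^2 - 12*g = (g)*(g^2 - g - 12) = g*(g + 3)*(g - 4)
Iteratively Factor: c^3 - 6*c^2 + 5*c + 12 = (c + 1)*(c^2 - 7*c + 12) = (c - 4)*(c + 1)*(c - 3)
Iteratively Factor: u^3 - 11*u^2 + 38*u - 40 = (u - 5)*(u^2 - 6*u + 8) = (u - 5)*(u - 2)*(u - 4)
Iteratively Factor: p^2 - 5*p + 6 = (p - 3)*(p - 2)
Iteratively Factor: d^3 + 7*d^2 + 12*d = (d + 4)*(d^2 + 3*d) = (d + 3)*(d + 4)*(d)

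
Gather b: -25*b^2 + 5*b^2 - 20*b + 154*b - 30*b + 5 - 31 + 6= -20*b^2 + 104*b - 20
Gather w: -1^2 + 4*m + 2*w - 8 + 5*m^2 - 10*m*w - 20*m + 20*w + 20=5*m^2 - 16*m + w*(22 - 10*m) + 11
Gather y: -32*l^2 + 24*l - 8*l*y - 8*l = -32*l^2 - 8*l*y + 16*l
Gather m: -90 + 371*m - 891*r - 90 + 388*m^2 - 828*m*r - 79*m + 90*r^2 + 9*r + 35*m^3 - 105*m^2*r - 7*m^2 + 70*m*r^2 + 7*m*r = 35*m^3 + m^2*(381 - 105*r) + m*(70*r^2 - 821*r + 292) + 90*r^2 - 882*r - 180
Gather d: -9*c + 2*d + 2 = -9*c + 2*d + 2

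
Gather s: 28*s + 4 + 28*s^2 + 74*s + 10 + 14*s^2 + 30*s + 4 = 42*s^2 + 132*s + 18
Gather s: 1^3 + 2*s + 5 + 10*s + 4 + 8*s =20*s + 10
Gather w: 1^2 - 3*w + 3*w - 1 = 0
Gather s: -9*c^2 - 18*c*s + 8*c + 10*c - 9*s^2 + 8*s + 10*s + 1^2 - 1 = -9*c^2 + 18*c - 9*s^2 + s*(18 - 18*c)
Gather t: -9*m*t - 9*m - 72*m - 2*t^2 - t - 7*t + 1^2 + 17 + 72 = -81*m - 2*t^2 + t*(-9*m - 8) + 90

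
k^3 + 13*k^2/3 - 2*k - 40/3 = (k - 5/3)*(k + 2)*(k + 4)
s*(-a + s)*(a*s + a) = -a^2*s^2 - a^2*s + a*s^3 + a*s^2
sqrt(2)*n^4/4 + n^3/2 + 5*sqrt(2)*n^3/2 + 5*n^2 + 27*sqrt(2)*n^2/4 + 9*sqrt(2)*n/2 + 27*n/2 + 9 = (n/2 + 1/2)*(n + 3)*(n + 6)*(sqrt(2)*n/2 + 1)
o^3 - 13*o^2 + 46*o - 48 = (o - 8)*(o - 3)*(o - 2)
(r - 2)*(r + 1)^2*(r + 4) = r^4 + 4*r^3 - 3*r^2 - 14*r - 8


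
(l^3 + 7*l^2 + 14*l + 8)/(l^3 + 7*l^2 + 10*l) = (l^2 + 5*l + 4)/(l*(l + 5))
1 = 1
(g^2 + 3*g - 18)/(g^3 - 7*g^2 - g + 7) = (g^2 + 3*g - 18)/(g^3 - 7*g^2 - g + 7)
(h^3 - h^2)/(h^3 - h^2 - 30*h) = h*(1 - h)/(-h^2 + h + 30)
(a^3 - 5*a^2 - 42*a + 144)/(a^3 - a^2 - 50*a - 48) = (a - 3)/(a + 1)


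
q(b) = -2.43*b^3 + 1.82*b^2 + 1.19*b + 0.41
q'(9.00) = -556.54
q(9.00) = -1612.93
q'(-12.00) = -1092.25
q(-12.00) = 4447.25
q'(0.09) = 1.46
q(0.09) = 0.53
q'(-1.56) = -22.23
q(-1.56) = 12.21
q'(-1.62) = -23.84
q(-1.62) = 13.59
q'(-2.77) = -64.83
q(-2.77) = 62.73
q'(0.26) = 1.64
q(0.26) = 0.80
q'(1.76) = -14.99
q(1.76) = -5.11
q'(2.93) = -50.73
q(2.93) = -41.60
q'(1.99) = -20.44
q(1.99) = -9.16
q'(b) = -7.29*b^2 + 3.64*b + 1.19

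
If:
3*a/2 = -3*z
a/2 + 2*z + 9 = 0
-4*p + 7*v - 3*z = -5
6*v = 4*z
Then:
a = 18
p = -5/2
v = -6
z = -9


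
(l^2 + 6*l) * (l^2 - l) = l^4 + 5*l^3 - 6*l^2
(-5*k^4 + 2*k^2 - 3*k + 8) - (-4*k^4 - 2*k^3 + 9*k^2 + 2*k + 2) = -k^4 + 2*k^3 - 7*k^2 - 5*k + 6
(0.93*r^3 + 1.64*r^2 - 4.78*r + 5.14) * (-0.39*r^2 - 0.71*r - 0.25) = -0.3627*r^5 - 1.2999*r^4 + 0.4673*r^3 + 0.9792*r^2 - 2.4544*r - 1.285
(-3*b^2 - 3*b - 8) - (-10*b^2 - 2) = 7*b^2 - 3*b - 6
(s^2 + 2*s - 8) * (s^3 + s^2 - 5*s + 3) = s^5 + 3*s^4 - 11*s^3 - 15*s^2 + 46*s - 24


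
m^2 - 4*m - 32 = (m - 8)*(m + 4)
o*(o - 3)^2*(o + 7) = o^4 + o^3 - 33*o^2 + 63*o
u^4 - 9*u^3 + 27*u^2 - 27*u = u*(u - 3)^3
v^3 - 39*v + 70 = (v - 5)*(v - 2)*(v + 7)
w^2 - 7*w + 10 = (w - 5)*(w - 2)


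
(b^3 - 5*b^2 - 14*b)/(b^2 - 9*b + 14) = b*(b + 2)/(b - 2)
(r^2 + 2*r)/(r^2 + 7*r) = (r + 2)/(r + 7)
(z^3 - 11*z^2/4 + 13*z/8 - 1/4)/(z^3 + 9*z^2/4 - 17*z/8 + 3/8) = (z - 2)/(z + 3)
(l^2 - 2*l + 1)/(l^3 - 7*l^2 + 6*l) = (l - 1)/(l*(l - 6))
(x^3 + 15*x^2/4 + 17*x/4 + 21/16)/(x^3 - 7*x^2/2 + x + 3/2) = (8*x^2 + 26*x + 21)/(8*(x^2 - 4*x + 3))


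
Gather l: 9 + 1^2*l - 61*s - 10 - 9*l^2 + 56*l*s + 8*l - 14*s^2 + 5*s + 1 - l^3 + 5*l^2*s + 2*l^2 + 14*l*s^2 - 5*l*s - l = -l^3 + l^2*(5*s - 7) + l*(14*s^2 + 51*s + 8) - 14*s^2 - 56*s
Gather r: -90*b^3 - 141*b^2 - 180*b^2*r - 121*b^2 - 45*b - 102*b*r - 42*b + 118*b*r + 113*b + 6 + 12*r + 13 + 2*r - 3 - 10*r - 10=-90*b^3 - 262*b^2 + 26*b + r*(-180*b^2 + 16*b + 4) + 6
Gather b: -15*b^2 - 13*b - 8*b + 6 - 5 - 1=-15*b^2 - 21*b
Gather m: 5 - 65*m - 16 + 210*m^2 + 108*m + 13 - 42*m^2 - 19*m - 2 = 168*m^2 + 24*m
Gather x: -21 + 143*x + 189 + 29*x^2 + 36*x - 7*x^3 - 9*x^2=-7*x^3 + 20*x^2 + 179*x + 168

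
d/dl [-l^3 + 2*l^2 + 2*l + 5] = -3*l^2 + 4*l + 2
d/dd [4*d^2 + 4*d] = 8*d + 4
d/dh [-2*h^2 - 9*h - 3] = -4*h - 9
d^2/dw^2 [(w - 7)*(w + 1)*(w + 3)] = 6*w - 6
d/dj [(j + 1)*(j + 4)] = 2*j + 5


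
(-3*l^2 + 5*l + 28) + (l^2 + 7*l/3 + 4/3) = -2*l^2 + 22*l/3 + 88/3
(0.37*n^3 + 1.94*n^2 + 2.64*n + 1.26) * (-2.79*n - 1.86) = -1.0323*n^4 - 6.1008*n^3 - 10.974*n^2 - 8.4258*n - 2.3436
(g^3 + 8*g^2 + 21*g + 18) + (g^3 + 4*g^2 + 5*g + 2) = 2*g^3 + 12*g^2 + 26*g + 20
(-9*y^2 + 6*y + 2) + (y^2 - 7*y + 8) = -8*y^2 - y + 10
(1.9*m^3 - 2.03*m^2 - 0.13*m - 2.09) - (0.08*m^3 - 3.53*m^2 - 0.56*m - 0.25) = 1.82*m^3 + 1.5*m^2 + 0.43*m - 1.84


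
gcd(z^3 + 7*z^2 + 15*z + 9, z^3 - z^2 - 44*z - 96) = z + 3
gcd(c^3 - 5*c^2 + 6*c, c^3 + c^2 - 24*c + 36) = c^2 - 5*c + 6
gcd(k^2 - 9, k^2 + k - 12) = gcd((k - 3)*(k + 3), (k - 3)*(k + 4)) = k - 3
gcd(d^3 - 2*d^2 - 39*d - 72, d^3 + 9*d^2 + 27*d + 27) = d^2 + 6*d + 9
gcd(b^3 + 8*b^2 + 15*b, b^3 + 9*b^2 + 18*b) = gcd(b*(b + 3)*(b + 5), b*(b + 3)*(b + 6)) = b^2 + 3*b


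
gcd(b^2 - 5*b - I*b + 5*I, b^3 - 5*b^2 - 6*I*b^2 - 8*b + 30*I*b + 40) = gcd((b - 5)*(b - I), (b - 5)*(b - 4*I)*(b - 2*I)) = b - 5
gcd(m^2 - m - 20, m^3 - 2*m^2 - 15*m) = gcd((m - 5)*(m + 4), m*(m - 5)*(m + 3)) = m - 5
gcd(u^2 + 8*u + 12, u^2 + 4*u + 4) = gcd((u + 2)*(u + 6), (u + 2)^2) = u + 2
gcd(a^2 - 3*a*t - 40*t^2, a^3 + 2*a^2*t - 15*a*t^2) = a + 5*t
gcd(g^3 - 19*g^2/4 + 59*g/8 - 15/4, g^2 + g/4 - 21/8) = g - 3/2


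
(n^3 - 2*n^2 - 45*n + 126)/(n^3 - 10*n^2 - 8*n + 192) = (n^2 + 4*n - 21)/(n^2 - 4*n - 32)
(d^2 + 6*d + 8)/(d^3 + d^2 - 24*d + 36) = (d^2 + 6*d + 8)/(d^3 + d^2 - 24*d + 36)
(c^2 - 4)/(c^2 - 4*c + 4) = (c + 2)/(c - 2)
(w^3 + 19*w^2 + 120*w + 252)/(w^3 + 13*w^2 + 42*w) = (w + 6)/w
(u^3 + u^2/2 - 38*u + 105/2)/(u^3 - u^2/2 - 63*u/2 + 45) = (u + 7)/(u + 6)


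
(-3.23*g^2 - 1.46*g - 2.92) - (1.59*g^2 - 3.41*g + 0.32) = -4.82*g^2 + 1.95*g - 3.24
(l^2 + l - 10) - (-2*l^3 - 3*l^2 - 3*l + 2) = 2*l^3 + 4*l^2 + 4*l - 12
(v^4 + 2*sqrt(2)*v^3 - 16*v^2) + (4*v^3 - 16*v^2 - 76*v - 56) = v^4 + 2*sqrt(2)*v^3 + 4*v^3 - 32*v^2 - 76*v - 56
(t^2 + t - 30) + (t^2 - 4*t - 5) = 2*t^2 - 3*t - 35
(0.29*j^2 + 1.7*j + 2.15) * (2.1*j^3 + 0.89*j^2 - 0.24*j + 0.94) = 0.609*j^5 + 3.8281*j^4 + 5.9584*j^3 + 1.7781*j^2 + 1.082*j + 2.021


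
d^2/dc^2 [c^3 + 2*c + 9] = 6*c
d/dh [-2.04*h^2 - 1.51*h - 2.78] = -4.08*h - 1.51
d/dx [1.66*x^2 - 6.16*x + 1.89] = 3.32*x - 6.16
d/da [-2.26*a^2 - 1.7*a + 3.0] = -4.52*a - 1.7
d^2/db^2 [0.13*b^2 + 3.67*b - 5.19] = 0.260000000000000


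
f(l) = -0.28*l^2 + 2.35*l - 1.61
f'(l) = 2.35 - 0.56*l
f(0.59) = -0.32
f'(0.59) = 2.02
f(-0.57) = -3.04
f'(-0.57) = 2.67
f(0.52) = -0.46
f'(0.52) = 2.06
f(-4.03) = -15.63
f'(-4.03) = 4.61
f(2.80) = 2.77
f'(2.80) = 0.78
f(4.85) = 3.20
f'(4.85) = -0.37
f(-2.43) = -8.97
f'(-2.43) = 3.71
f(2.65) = 2.65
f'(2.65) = 0.87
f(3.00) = 2.92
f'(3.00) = 0.67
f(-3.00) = -11.18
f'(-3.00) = 4.03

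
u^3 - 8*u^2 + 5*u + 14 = (u - 7)*(u - 2)*(u + 1)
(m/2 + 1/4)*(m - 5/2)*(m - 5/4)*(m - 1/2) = m^4/2 - 15*m^3/8 + 23*m^2/16 + 15*m/32 - 25/64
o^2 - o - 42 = (o - 7)*(o + 6)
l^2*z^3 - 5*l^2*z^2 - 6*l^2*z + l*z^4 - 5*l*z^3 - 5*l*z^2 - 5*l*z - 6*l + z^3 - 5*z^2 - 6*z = (l + z)*(z - 6)*(z + 1)*(l*z + 1)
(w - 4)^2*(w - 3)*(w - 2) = w^4 - 13*w^3 + 62*w^2 - 128*w + 96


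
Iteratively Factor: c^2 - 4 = (c + 2)*(c - 2)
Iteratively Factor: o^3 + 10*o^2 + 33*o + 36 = (o + 3)*(o^2 + 7*o + 12) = (o + 3)*(o + 4)*(o + 3)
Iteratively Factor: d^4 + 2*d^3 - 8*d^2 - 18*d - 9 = (d - 3)*(d^3 + 5*d^2 + 7*d + 3) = (d - 3)*(d + 3)*(d^2 + 2*d + 1) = (d - 3)*(d + 1)*(d + 3)*(d + 1)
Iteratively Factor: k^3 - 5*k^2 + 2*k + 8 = (k - 4)*(k^2 - k - 2) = (k - 4)*(k - 2)*(k + 1)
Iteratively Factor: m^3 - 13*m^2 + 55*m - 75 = (m - 5)*(m^2 - 8*m + 15) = (m - 5)*(m - 3)*(m - 5)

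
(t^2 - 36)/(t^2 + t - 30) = (t - 6)/(t - 5)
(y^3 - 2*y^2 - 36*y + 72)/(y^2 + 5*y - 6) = (y^2 - 8*y + 12)/(y - 1)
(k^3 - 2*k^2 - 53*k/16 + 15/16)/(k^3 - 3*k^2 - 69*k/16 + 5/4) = (k - 3)/(k - 4)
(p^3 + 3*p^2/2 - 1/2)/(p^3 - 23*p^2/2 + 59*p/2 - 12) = (p^2 + 2*p + 1)/(p^2 - 11*p + 24)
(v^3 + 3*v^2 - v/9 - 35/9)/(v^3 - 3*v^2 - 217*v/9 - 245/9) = (v - 1)/(v - 7)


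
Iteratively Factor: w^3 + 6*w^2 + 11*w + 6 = (w + 1)*(w^2 + 5*w + 6) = (w + 1)*(w + 2)*(w + 3)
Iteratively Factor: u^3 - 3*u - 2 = (u + 1)*(u^2 - u - 2) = (u + 1)^2*(u - 2)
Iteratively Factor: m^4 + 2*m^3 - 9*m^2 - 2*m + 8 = (m + 4)*(m^3 - 2*m^2 - m + 2) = (m - 1)*(m + 4)*(m^2 - m - 2) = (m - 2)*(m - 1)*(m + 4)*(m + 1)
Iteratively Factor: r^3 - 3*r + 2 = (r - 1)*(r^2 + r - 2) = (r - 1)*(r + 2)*(r - 1)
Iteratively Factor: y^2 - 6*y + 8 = (y - 4)*(y - 2)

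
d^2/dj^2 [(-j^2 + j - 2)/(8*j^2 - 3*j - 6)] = 16*(5*j^3 - 66*j^2 + 36*j - 21)/(512*j^6 - 576*j^5 - 936*j^4 + 837*j^3 + 702*j^2 - 324*j - 216)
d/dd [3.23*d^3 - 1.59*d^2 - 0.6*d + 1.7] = 9.69*d^2 - 3.18*d - 0.6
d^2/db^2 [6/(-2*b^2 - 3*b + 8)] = 12*(4*b^2 + 6*b - (4*b + 3)^2 - 16)/(2*b^2 + 3*b - 8)^3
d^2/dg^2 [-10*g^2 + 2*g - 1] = -20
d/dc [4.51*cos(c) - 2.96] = -4.51*sin(c)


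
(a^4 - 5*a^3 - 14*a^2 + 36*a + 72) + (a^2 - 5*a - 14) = a^4 - 5*a^3 - 13*a^2 + 31*a + 58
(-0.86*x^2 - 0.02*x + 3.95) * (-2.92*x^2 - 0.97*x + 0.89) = 2.5112*x^4 + 0.8926*x^3 - 12.28*x^2 - 3.8493*x + 3.5155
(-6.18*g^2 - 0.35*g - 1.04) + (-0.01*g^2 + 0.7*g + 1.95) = -6.19*g^2 + 0.35*g + 0.91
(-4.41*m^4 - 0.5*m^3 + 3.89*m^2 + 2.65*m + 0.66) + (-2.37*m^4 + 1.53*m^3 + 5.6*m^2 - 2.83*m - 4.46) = -6.78*m^4 + 1.03*m^3 + 9.49*m^2 - 0.18*m - 3.8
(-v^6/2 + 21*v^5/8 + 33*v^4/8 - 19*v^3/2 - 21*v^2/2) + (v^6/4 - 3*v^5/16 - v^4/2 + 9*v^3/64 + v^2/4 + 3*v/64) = -v^6/4 + 39*v^5/16 + 29*v^4/8 - 599*v^3/64 - 41*v^2/4 + 3*v/64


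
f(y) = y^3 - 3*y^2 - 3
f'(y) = 3*y^2 - 6*y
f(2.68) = -5.30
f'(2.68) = 5.47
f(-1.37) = -11.20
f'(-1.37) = 13.85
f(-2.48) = -36.70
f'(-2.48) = 33.33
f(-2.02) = -23.48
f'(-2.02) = 24.36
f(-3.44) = -79.21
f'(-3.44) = 56.14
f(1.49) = -6.35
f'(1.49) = -2.28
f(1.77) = -6.85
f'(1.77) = -1.22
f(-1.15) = -8.49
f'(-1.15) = 10.87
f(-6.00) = -327.00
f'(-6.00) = 144.00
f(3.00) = -3.00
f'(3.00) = 9.00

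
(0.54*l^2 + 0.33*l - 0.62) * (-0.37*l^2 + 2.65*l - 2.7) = -0.1998*l^4 + 1.3089*l^3 - 0.3541*l^2 - 2.534*l + 1.674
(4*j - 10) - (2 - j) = 5*j - 12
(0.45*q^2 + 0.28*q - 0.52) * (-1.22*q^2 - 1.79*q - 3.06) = -0.549*q^4 - 1.1471*q^3 - 1.2438*q^2 + 0.074*q + 1.5912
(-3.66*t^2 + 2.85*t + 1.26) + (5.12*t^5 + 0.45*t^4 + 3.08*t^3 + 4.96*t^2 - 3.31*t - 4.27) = 5.12*t^5 + 0.45*t^4 + 3.08*t^3 + 1.3*t^2 - 0.46*t - 3.01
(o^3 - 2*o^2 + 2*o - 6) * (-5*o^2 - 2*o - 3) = -5*o^5 + 8*o^4 - 9*o^3 + 32*o^2 + 6*o + 18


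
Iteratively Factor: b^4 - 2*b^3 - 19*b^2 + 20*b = (b - 1)*(b^3 - b^2 - 20*b) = (b - 5)*(b - 1)*(b^2 + 4*b) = (b - 5)*(b - 1)*(b + 4)*(b)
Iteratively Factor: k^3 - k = (k)*(k^2 - 1) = k*(k - 1)*(k + 1)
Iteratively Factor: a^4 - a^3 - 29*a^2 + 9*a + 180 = (a - 3)*(a^3 + 2*a^2 - 23*a - 60) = (a - 3)*(a + 4)*(a^2 - 2*a - 15) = (a - 3)*(a + 3)*(a + 4)*(a - 5)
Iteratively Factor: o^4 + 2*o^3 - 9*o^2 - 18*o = (o - 3)*(o^3 + 5*o^2 + 6*o) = o*(o - 3)*(o^2 + 5*o + 6) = o*(o - 3)*(o + 3)*(o + 2)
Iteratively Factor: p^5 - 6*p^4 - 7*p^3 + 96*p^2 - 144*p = (p - 3)*(p^4 - 3*p^3 - 16*p^2 + 48*p) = p*(p - 3)*(p^3 - 3*p^2 - 16*p + 48) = p*(p - 4)*(p - 3)*(p^2 + p - 12) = p*(p - 4)*(p - 3)^2*(p + 4)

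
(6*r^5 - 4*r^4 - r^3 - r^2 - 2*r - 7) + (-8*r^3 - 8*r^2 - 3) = 6*r^5 - 4*r^4 - 9*r^3 - 9*r^2 - 2*r - 10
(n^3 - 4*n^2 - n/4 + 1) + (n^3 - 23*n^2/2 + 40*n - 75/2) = 2*n^3 - 31*n^2/2 + 159*n/4 - 73/2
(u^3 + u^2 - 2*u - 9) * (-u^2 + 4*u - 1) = -u^5 + 3*u^4 + 5*u^3 - 34*u + 9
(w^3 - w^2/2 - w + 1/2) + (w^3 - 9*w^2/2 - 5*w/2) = 2*w^3 - 5*w^2 - 7*w/2 + 1/2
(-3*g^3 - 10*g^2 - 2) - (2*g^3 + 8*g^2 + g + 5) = -5*g^3 - 18*g^2 - g - 7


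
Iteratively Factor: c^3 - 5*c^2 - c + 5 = (c + 1)*(c^2 - 6*c + 5) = (c - 5)*(c + 1)*(c - 1)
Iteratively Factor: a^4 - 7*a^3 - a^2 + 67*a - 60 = (a - 1)*(a^3 - 6*a^2 - 7*a + 60) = (a - 4)*(a - 1)*(a^2 - 2*a - 15) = (a - 4)*(a - 1)*(a + 3)*(a - 5)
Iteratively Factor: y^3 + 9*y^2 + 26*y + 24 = (y + 4)*(y^2 + 5*y + 6) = (y + 2)*(y + 4)*(y + 3)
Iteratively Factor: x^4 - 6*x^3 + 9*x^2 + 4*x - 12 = (x - 3)*(x^3 - 3*x^2 + 4) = (x - 3)*(x - 2)*(x^2 - x - 2) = (x - 3)*(x - 2)*(x + 1)*(x - 2)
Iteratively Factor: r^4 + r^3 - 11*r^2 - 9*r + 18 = (r - 3)*(r^3 + 4*r^2 + r - 6) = (r - 3)*(r + 3)*(r^2 + r - 2) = (r - 3)*(r + 2)*(r + 3)*(r - 1)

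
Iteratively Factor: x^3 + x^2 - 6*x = (x - 2)*(x^2 + 3*x) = x*(x - 2)*(x + 3)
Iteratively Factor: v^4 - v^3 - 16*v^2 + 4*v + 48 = (v + 2)*(v^3 - 3*v^2 - 10*v + 24) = (v - 2)*(v + 2)*(v^2 - v - 12) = (v - 4)*(v - 2)*(v + 2)*(v + 3)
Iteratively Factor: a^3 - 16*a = (a - 4)*(a^2 + 4*a) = (a - 4)*(a + 4)*(a)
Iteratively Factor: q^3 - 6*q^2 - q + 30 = (q - 5)*(q^2 - q - 6) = (q - 5)*(q + 2)*(q - 3)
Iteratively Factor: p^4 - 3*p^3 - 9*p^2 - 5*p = (p + 1)*(p^3 - 4*p^2 - 5*p) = (p - 5)*(p + 1)*(p^2 + p) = p*(p - 5)*(p + 1)*(p + 1)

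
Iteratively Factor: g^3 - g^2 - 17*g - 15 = (g + 3)*(g^2 - 4*g - 5) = (g - 5)*(g + 3)*(g + 1)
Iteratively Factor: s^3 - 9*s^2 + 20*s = (s - 5)*(s^2 - 4*s) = s*(s - 5)*(s - 4)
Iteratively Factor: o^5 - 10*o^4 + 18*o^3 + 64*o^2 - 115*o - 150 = (o + 1)*(o^4 - 11*o^3 + 29*o^2 + 35*o - 150) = (o + 1)*(o + 2)*(o^3 - 13*o^2 + 55*o - 75) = (o - 5)*(o + 1)*(o + 2)*(o^2 - 8*o + 15) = (o - 5)^2*(o + 1)*(o + 2)*(o - 3)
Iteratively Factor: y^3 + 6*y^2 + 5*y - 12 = (y - 1)*(y^2 + 7*y + 12) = (y - 1)*(y + 3)*(y + 4)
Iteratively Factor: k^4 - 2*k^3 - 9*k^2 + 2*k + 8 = (k - 4)*(k^3 + 2*k^2 - k - 2) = (k - 4)*(k + 2)*(k^2 - 1) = (k - 4)*(k + 1)*(k + 2)*(k - 1)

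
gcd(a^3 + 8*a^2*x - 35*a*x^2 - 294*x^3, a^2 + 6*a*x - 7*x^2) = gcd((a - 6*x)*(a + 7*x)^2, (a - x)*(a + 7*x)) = a + 7*x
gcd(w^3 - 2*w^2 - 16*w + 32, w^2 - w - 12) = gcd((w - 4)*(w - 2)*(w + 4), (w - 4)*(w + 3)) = w - 4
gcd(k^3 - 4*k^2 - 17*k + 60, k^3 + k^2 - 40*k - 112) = k + 4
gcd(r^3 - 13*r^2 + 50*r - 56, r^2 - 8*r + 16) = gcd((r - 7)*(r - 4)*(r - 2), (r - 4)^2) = r - 4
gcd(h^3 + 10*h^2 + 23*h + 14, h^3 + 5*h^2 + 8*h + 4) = h^2 + 3*h + 2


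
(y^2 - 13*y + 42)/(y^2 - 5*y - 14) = (y - 6)/(y + 2)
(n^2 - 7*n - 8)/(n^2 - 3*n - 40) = (n + 1)/(n + 5)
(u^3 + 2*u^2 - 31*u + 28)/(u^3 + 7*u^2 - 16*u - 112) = (u - 1)/(u + 4)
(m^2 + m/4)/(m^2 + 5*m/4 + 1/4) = m/(m + 1)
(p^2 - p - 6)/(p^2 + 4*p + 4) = (p - 3)/(p + 2)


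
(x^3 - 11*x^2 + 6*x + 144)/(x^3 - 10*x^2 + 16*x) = (x^2 - 3*x - 18)/(x*(x - 2))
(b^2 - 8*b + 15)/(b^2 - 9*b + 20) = (b - 3)/(b - 4)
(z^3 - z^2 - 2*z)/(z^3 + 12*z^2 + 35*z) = (z^2 - z - 2)/(z^2 + 12*z + 35)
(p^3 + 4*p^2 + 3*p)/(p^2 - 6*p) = (p^2 + 4*p + 3)/(p - 6)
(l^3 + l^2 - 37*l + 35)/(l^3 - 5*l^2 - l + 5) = (l + 7)/(l + 1)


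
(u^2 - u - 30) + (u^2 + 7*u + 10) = 2*u^2 + 6*u - 20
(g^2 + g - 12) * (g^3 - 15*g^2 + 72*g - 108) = g^5 - 14*g^4 + 45*g^3 + 144*g^2 - 972*g + 1296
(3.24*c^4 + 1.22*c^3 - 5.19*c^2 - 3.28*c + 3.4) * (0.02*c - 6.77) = 0.0648*c^5 - 21.9104*c^4 - 8.3632*c^3 + 35.0707*c^2 + 22.2736*c - 23.018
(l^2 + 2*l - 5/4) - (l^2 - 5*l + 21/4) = 7*l - 13/2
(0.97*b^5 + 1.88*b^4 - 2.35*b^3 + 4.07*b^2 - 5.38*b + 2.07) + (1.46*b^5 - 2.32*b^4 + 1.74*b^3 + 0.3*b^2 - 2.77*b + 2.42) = 2.43*b^5 - 0.44*b^4 - 0.61*b^3 + 4.37*b^2 - 8.15*b + 4.49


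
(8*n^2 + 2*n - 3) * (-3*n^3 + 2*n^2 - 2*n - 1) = -24*n^5 + 10*n^4 - 3*n^3 - 18*n^2 + 4*n + 3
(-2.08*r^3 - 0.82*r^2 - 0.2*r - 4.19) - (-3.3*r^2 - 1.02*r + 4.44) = -2.08*r^3 + 2.48*r^2 + 0.82*r - 8.63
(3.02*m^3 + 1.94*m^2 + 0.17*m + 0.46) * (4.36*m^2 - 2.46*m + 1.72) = 13.1672*m^5 + 1.0292*m^4 + 1.1632*m^3 + 4.9242*m^2 - 0.8392*m + 0.7912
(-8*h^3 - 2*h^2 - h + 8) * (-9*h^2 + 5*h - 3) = 72*h^5 - 22*h^4 + 23*h^3 - 71*h^2 + 43*h - 24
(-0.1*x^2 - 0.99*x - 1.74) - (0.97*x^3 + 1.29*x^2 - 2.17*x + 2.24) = -0.97*x^3 - 1.39*x^2 + 1.18*x - 3.98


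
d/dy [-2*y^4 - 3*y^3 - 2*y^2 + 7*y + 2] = -8*y^3 - 9*y^2 - 4*y + 7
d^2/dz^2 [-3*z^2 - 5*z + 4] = -6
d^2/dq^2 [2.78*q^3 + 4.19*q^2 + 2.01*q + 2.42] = 16.68*q + 8.38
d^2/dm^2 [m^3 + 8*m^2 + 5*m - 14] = 6*m + 16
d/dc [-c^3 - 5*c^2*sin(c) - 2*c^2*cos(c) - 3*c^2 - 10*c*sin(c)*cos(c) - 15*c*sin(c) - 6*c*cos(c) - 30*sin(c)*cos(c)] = 2*c^2*sin(c) - 5*c^2*cos(c) - 3*c^2 - 4*c*sin(c) - 19*c*cos(c) - 10*c*cos(2*c) - 6*c - 15*sin(c) - 5*sin(2*c) - 6*cos(c) - 30*cos(2*c)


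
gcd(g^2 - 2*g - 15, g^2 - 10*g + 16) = 1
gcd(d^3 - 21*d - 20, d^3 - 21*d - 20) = d^3 - 21*d - 20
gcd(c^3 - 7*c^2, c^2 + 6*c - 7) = 1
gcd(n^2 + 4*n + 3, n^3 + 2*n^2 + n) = n + 1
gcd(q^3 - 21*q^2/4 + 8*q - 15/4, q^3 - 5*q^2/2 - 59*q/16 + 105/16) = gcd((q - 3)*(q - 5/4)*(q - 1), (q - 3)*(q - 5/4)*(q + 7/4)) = q^2 - 17*q/4 + 15/4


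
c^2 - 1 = (c - 1)*(c + 1)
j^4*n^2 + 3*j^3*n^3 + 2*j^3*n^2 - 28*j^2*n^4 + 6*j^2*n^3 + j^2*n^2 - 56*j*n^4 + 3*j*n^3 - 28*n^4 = (j - 4*n)*(j + 7*n)*(j*n + n)^2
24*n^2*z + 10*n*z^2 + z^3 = z*(4*n + z)*(6*n + z)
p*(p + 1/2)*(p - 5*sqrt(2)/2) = p^3 - 5*sqrt(2)*p^2/2 + p^2/2 - 5*sqrt(2)*p/4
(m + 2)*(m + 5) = m^2 + 7*m + 10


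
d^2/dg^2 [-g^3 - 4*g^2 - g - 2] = -6*g - 8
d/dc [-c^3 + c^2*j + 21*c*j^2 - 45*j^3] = -3*c^2 + 2*c*j + 21*j^2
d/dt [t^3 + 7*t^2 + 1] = t*(3*t + 14)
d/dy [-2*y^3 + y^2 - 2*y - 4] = -6*y^2 + 2*y - 2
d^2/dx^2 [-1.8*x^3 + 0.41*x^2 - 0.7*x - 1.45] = 0.82 - 10.8*x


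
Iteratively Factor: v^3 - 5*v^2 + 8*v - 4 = (v - 2)*(v^2 - 3*v + 2) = (v - 2)^2*(v - 1)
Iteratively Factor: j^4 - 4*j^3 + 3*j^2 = (j - 1)*(j^3 - 3*j^2) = j*(j - 1)*(j^2 - 3*j) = j*(j - 3)*(j - 1)*(j)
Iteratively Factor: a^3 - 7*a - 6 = (a + 1)*(a^2 - a - 6) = (a - 3)*(a + 1)*(a + 2)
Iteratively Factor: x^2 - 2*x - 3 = (x - 3)*(x + 1)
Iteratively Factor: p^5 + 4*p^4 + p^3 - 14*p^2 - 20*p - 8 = (p + 2)*(p^4 + 2*p^3 - 3*p^2 - 8*p - 4) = (p - 2)*(p + 2)*(p^3 + 4*p^2 + 5*p + 2) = (p - 2)*(p + 1)*(p + 2)*(p^2 + 3*p + 2) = (p - 2)*(p + 1)*(p + 2)^2*(p + 1)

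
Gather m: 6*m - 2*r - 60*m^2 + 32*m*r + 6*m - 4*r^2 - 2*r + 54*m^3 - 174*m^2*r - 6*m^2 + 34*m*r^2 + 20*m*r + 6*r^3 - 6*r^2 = 54*m^3 + m^2*(-174*r - 66) + m*(34*r^2 + 52*r + 12) + 6*r^3 - 10*r^2 - 4*r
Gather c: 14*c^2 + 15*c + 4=14*c^2 + 15*c + 4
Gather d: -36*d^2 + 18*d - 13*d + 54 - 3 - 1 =-36*d^2 + 5*d + 50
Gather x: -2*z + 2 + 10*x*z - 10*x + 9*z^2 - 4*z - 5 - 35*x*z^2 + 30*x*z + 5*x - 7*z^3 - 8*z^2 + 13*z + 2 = x*(-35*z^2 + 40*z - 5) - 7*z^3 + z^2 + 7*z - 1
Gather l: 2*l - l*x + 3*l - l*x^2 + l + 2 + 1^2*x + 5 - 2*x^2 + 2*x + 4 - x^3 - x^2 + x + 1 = l*(-x^2 - x + 6) - x^3 - 3*x^2 + 4*x + 12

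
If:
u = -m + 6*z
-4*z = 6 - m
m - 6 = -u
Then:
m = 10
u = -4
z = 1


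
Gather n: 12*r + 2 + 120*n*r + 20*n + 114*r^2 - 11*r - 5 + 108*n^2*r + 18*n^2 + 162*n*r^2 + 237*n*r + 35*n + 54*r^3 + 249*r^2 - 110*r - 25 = n^2*(108*r + 18) + n*(162*r^2 + 357*r + 55) + 54*r^3 + 363*r^2 - 109*r - 28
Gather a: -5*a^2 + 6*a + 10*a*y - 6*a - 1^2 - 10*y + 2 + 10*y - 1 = -5*a^2 + 10*a*y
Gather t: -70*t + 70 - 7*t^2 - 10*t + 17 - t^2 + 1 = -8*t^2 - 80*t + 88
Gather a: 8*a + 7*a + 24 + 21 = 15*a + 45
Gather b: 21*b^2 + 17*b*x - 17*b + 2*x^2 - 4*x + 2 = 21*b^2 + b*(17*x - 17) + 2*x^2 - 4*x + 2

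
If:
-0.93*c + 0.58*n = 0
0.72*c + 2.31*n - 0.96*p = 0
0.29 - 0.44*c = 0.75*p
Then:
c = 0.07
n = 0.12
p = 0.34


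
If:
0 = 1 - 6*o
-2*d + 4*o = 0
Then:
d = 1/3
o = 1/6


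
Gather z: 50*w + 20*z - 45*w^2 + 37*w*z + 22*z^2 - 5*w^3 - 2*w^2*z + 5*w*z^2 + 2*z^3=-5*w^3 - 45*w^2 + 50*w + 2*z^3 + z^2*(5*w + 22) + z*(-2*w^2 + 37*w + 20)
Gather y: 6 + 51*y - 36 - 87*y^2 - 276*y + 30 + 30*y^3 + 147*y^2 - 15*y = 30*y^3 + 60*y^2 - 240*y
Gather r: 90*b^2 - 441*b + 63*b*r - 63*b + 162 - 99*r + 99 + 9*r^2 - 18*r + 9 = 90*b^2 - 504*b + 9*r^2 + r*(63*b - 117) + 270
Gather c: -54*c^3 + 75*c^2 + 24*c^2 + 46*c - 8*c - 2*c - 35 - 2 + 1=-54*c^3 + 99*c^2 + 36*c - 36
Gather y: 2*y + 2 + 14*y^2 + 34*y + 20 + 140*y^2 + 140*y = 154*y^2 + 176*y + 22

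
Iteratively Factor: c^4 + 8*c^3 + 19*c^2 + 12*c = (c + 4)*(c^3 + 4*c^2 + 3*c) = (c + 3)*(c + 4)*(c^2 + c) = c*(c + 3)*(c + 4)*(c + 1)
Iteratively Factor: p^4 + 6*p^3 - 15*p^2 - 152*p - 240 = (p + 3)*(p^3 + 3*p^2 - 24*p - 80) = (p - 5)*(p + 3)*(p^2 + 8*p + 16) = (p - 5)*(p + 3)*(p + 4)*(p + 4)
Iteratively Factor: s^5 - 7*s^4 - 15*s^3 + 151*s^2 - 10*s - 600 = (s + 4)*(s^4 - 11*s^3 + 29*s^2 + 35*s - 150) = (s - 5)*(s + 4)*(s^3 - 6*s^2 - s + 30) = (s - 5)*(s - 3)*(s + 4)*(s^2 - 3*s - 10) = (s - 5)*(s - 3)*(s + 2)*(s + 4)*(s - 5)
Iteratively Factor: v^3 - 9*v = (v + 3)*(v^2 - 3*v) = (v - 3)*(v + 3)*(v)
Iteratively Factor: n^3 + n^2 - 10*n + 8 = (n - 1)*(n^2 + 2*n - 8) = (n - 2)*(n - 1)*(n + 4)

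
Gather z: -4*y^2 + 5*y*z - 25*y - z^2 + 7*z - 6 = -4*y^2 - 25*y - z^2 + z*(5*y + 7) - 6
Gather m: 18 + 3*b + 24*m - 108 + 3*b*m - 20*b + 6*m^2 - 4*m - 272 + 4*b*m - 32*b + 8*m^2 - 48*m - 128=-49*b + 14*m^2 + m*(7*b - 28) - 490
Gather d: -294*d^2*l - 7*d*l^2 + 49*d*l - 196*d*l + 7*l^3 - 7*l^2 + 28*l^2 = -294*d^2*l + d*(-7*l^2 - 147*l) + 7*l^3 + 21*l^2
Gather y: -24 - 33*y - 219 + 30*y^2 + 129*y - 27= 30*y^2 + 96*y - 270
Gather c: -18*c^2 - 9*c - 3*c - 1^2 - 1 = -18*c^2 - 12*c - 2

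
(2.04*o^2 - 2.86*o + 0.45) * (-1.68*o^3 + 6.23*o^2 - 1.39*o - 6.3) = -3.4272*o^5 + 17.514*o^4 - 21.4094*o^3 - 6.0731*o^2 + 17.3925*o - 2.835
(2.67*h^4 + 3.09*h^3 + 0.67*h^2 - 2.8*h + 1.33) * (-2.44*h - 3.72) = -6.5148*h^5 - 17.472*h^4 - 13.1296*h^3 + 4.3396*h^2 + 7.1708*h - 4.9476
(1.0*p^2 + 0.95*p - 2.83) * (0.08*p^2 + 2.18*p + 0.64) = 0.08*p^4 + 2.256*p^3 + 2.4846*p^2 - 5.5614*p - 1.8112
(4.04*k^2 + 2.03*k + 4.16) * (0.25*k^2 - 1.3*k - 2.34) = 1.01*k^4 - 4.7445*k^3 - 11.0526*k^2 - 10.1582*k - 9.7344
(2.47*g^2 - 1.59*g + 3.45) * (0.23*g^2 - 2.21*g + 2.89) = 0.5681*g^4 - 5.8244*g^3 + 11.4457*g^2 - 12.2196*g + 9.9705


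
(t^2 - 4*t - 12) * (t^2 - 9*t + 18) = t^4 - 13*t^3 + 42*t^2 + 36*t - 216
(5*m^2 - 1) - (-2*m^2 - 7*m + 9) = 7*m^2 + 7*m - 10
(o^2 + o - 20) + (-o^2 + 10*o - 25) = 11*o - 45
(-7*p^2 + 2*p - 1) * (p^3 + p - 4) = -7*p^5 + 2*p^4 - 8*p^3 + 30*p^2 - 9*p + 4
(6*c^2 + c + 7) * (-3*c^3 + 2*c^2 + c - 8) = -18*c^5 + 9*c^4 - 13*c^3 - 33*c^2 - c - 56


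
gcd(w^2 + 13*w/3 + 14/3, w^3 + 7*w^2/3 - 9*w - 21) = w + 7/3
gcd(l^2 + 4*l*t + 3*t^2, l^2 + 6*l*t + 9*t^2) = l + 3*t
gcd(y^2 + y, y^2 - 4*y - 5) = y + 1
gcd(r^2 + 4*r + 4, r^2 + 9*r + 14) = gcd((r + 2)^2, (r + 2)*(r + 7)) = r + 2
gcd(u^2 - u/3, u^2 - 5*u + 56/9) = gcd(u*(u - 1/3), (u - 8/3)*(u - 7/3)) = 1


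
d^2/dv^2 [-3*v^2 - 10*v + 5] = -6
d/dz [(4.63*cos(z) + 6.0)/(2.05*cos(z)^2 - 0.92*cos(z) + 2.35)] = (9.4915*cos(z)^2 + 24.6*cos(z) - 16.4005)*sin(z)/(4.2025*cos(z)^4 - 3.772*cos(z)^3 + 10.4814*cos(z)^2 - 4.324*cos(z) + 5.5225)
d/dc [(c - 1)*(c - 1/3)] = 2*c - 4/3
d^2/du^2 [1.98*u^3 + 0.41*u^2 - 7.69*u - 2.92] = 11.88*u + 0.82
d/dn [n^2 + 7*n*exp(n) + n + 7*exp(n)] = 7*n*exp(n) + 2*n + 14*exp(n) + 1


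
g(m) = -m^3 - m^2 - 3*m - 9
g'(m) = -3*m^2 - 2*m - 3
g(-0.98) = -6.08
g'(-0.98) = -3.92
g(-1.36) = -4.25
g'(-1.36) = -5.83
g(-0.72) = -6.99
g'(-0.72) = -3.12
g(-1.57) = -2.89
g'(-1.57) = -7.25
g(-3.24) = 24.23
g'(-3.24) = -28.01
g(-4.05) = 53.18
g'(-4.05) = -44.11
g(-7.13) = 324.02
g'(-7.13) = -141.25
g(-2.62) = 9.98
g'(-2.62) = -18.35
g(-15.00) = 3186.00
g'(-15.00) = -648.00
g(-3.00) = 18.00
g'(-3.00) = -24.00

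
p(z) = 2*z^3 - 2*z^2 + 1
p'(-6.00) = 240.00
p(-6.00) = -503.00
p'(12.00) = 816.00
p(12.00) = 3169.00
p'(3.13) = 46.26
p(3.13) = 42.73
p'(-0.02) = 0.08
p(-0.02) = 1.00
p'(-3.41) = 83.41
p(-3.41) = -101.56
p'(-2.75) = 56.38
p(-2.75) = -55.72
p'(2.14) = 18.92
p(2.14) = 11.44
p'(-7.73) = 389.44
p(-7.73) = -1042.29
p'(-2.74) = 56.01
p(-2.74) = -55.16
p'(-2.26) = 39.69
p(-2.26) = -32.30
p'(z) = 6*z^2 - 4*z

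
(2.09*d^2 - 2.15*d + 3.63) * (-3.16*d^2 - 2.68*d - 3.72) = -6.6044*d^4 + 1.1928*d^3 - 13.4836*d^2 - 1.7304*d - 13.5036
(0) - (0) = 0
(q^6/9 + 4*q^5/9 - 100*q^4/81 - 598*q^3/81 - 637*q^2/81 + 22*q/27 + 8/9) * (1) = q^6/9 + 4*q^5/9 - 100*q^4/81 - 598*q^3/81 - 637*q^2/81 + 22*q/27 + 8/9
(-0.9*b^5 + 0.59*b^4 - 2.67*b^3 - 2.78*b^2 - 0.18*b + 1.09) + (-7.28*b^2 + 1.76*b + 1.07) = -0.9*b^5 + 0.59*b^4 - 2.67*b^3 - 10.06*b^2 + 1.58*b + 2.16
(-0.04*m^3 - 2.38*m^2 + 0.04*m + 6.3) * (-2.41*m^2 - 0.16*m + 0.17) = 0.0964*m^5 + 5.7422*m^4 + 0.2776*m^3 - 15.594*m^2 - 1.0012*m + 1.071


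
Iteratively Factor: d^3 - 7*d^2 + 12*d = (d)*(d^2 - 7*d + 12) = d*(d - 3)*(d - 4)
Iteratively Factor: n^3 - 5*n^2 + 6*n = (n - 2)*(n^2 - 3*n) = (n - 3)*(n - 2)*(n)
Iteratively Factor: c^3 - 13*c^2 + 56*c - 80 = (c - 5)*(c^2 - 8*c + 16) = (c - 5)*(c - 4)*(c - 4)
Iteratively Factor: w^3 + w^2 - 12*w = (w)*(w^2 + w - 12) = w*(w + 4)*(w - 3)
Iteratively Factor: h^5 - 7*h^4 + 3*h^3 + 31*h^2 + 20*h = (h + 1)*(h^4 - 8*h^3 + 11*h^2 + 20*h) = (h - 5)*(h + 1)*(h^3 - 3*h^2 - 4*h) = (h - 5)*(h + 1)^2*(h^2 - 4*h) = (h - 5)*(h - 4)*(h + 1)^2*(h)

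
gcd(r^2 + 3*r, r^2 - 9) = r + 3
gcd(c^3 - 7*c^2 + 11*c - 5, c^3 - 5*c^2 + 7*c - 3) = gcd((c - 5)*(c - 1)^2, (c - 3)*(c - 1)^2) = c^2 - 2*c + 1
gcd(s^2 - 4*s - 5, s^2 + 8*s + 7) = s + 1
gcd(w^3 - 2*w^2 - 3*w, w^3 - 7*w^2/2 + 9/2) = w^2 - 2*w - 3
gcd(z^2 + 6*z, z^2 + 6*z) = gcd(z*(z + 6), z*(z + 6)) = z^2 + 6*z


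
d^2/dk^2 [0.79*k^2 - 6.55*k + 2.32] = 1.58000000000000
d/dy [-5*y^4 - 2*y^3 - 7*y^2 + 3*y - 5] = -20*y^3 - 6*y^2 - 14*y + 3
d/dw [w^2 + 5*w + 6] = 2*w + 5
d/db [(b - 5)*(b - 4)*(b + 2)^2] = 4*b^3 - 15*b^2 - 24*b + 44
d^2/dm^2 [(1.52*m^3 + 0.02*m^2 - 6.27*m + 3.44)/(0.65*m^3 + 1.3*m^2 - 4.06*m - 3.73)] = (1.77635683940025e-15*m^7 - 2.5519*m^6 + 8.17323000000002*m^5 + 30.19146*m^4 + 57.9642240000001*m^3 - 63.3134039999999*m^2 - 114.429972*m + 337.228056)/(0.274625*m^9 + 1.64775*m^8 - 1.85055*m^7 - 23.114975*m^6 - 7.35228000000001*m^5 + 104.43576*m^4 + 78.328379*m^3 - 130.191174*m^2 - 169.459122*m - 51.895117)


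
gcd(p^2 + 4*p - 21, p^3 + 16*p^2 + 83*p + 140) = p + 7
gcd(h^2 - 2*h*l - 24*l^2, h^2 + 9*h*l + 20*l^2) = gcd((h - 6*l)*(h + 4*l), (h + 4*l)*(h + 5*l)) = h + 4*l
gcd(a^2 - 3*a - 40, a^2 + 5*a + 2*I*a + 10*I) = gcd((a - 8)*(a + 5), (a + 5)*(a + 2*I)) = a + 5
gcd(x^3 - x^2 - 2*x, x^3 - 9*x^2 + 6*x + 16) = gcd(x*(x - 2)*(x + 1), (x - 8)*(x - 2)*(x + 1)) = x^2 - x - 2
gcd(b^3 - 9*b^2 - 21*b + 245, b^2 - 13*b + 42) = b - 7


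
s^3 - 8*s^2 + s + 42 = (s - 7)*(s - 3)*(s + 2)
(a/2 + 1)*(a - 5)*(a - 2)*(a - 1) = a^4/2 - 3*a^3 + a^2/2 + 12*a - 10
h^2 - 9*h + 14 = (h - 7)*(h - 2)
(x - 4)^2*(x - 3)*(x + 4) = x^4 - 7*x^3 - 4*x^2 + 112*x - 192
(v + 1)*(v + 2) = v^2 + 3*v + 2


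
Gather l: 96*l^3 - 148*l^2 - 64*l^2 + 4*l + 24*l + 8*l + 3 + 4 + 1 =96*l^3 - 212*l^2 + 36*l + 8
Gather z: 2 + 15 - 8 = 9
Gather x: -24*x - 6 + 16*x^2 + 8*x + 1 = 16*x^2 - 16*x - 5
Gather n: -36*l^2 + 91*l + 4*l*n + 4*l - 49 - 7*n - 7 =-36*l^2 + 95*l + n*(4*l - 7) - 56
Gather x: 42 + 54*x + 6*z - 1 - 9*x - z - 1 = 45*x + 5*z + 40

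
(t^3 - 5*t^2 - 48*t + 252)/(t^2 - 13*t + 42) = (t^2 + t - 42)/(t - 7)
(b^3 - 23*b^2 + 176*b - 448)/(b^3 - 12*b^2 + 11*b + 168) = (b - 8)/(b + 3)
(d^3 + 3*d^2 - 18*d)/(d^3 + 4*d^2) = (d^2 + 3*d - 18)/(d*(d + 4))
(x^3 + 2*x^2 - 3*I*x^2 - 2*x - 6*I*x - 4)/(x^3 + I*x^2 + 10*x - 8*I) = (x + 2)/(x + 4*I)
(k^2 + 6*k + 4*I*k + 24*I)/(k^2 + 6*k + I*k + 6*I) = (k + 4*I)/(k + I)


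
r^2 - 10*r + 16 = (r - 8)*(r - 2)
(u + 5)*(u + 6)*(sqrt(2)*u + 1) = sqrt(2)*u^3 + u^2 + 11*sqrt(2)*u^2 + 11*u + 30*sqrt(2)*u + 30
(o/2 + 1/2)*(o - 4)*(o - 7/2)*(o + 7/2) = o^4/2 - 3*o^3/2 - 65*o^2/8 + 147*o/8 + 49/2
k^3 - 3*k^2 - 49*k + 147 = (k - 7)*(k - 3)*(k + 7)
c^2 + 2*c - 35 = (c - 5)*(c + 7)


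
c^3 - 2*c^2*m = c^2*(c - 2*m)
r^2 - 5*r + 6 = (r - 3)*(r - 2)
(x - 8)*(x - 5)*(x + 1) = x^3 - 12*x^2 + 27*x + 40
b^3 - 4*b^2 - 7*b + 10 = (b - 5)*(b - 1)*(b + 2)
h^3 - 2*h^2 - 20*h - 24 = (h - 6)*(h + 2)^2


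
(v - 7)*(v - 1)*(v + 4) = v^3 - 4*v^2 - 25*v + 28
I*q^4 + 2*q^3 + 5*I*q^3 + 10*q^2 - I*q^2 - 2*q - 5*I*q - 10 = (q + 1)*(q + 5)*(q - 2*I)*(I*q - I)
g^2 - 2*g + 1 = (g - 1)^2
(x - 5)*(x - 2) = x^2 - 7*x + 10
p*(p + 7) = p^2 + 7*p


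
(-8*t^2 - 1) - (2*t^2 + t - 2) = -10*t^2 - t + 1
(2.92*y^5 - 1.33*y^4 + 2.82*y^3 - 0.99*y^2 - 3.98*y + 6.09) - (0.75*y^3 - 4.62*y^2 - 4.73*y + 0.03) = 2.92*y^5 - 1.33*y^4 + 2.07*y^3 + 3.63*y^2 + 0.75*y + 6.06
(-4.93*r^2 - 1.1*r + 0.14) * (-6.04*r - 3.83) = 29.7772*r^3 + 25.5259*r^2 + 3.3674*r - 0.5362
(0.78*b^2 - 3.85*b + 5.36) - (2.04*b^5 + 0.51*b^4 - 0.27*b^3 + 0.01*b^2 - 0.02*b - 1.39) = -2.04*b^5 - 0.51*b^4 + 0.27*b^3 + 0.77*b^2 - 3.83*b + 6.75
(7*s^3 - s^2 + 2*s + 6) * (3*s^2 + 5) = 21*s^5 - 3*s^4 + 41*s^3 + 13*s^2 + 10*s + 30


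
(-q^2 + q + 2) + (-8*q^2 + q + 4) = -9*q^2 + 2*q + 6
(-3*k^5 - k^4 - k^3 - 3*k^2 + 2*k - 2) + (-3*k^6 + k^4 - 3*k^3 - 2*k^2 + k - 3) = -3*k^6 - 3*k^5 - 4*k^3 - 5*k^2 + 3*k - 5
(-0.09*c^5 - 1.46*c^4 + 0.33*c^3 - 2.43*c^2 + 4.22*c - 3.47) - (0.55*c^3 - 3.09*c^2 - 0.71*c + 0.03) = -0.09*c^5 - 1.46*c^4 - 0.22*c^3 + 0.66*c^2 + 4.93*c - 3.5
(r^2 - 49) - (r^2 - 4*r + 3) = 4*r - 52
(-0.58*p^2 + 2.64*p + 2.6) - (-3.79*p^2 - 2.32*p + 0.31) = 3.21*p^2 + 4.96*p + 2.29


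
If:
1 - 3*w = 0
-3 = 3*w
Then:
No Solution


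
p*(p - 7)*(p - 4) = p^3 - 11*p^2 + 28*p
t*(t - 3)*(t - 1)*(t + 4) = t^4 - 13*t^2 + 12*t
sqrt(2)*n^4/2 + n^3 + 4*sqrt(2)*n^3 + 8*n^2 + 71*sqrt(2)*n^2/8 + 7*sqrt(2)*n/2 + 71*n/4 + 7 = (n + 1/2)*(n + 7/2)*(n + 4)*(sqrt(2)*n/2 + 1)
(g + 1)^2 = g^2 + 2*g + 1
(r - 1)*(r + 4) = r^2 + 3*r - 4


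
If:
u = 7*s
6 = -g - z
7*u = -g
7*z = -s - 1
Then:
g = -2009/344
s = 41/344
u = 287/344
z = -55/344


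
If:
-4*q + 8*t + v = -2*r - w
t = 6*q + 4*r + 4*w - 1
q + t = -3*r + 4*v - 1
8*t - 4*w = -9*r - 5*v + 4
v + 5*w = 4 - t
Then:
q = -8163/3680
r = 7731/3680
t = -685/368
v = 593/736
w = 3721/3680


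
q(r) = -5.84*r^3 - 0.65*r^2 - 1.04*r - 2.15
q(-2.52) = 89.80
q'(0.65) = -9.29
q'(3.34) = -200.83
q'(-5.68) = -558.89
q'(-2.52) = -109.02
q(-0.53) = -0.91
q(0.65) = -4.70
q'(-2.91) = -145.62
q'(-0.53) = -5.27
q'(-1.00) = -17.26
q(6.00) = -1293.23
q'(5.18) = -477.88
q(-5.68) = 1052.97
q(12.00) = -10199.75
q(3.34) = -230.47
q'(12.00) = -2539.52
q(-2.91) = 139.28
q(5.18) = -836.69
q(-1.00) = 4.08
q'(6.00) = -639.56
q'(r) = -17.52*r^2 - 1.3*r - 1.04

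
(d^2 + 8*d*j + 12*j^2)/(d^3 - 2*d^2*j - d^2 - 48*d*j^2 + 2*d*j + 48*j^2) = (d + 2*j)/(d^2 - 8*d*j - d + 8*j)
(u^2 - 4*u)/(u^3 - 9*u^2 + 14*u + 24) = u/(u^2 - 5*u - 6)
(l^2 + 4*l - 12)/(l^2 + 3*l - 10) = (l + 6)/(l + 5)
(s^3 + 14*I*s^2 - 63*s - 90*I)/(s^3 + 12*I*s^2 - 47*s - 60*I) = (s + 6*I)/(s + 4*I)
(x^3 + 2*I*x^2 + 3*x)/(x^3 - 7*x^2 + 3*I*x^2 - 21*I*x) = (x - I)/(x - 7)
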